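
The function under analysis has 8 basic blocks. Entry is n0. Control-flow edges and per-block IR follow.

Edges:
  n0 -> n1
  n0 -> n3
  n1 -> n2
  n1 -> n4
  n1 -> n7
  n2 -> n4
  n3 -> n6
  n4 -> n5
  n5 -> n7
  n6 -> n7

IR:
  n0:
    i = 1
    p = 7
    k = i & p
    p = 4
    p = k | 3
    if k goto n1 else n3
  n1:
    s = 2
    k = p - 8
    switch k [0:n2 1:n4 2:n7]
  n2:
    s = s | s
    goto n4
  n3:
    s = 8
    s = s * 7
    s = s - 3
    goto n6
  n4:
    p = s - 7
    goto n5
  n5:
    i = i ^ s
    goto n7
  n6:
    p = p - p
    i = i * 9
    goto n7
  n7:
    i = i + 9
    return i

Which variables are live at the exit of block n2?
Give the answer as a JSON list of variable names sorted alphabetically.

Answer: ["i", "s"]

Derivation:
Block summaries:
  n0: def={i,k,p} ue=∅
  n1: def={k,s} ue={p}
  n2: def={s} ue={s}
  n3: def={s} ue=∅
  n4: def={p} ue={s}
  n5: def={i} ue={i,s}
  n6: def={i,p} ue={i,p}
  n7: def={i} ue={i}

Live sets:
  n0: in=∅ out={i,p}
  n1: in={i,p} out={i,s}
  n2: in={i,s} out={i,s}
  n3: in={i,p} out={i,p}
  n4: in={i,s} out={i,s}
  n5: in={i,s} out={i}
  n6: in={i,p} out={i}
  n7: in={i} out=∅

live-out(n2) = ["i", "s"]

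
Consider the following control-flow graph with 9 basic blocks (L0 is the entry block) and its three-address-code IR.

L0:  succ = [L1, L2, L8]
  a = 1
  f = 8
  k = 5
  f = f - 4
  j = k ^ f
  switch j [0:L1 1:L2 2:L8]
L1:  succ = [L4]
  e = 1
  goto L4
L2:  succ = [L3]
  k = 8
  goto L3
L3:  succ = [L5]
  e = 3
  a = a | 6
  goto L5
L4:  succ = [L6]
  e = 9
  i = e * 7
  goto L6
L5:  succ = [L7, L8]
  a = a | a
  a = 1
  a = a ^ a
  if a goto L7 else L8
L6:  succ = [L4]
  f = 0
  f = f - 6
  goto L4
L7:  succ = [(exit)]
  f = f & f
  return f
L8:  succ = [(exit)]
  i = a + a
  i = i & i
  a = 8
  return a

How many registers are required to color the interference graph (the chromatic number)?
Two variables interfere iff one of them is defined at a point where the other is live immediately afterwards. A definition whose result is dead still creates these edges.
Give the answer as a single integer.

Block summaries:
  L0 def {a,f,j,k} use ∅
  L1 def {e} use ∅
  L2 def {k} use ∅
  L3 def {a,e} use {a}
  L4 def {e,i} use ∅
  L5 def {a} use {a}
  L6 def {f} use ∅
  L7 def {f} use {f}
  L8 def {a,i} use {a}

Liveness:
  live L0: ∅→{a,f}
  live L1: ∅→∅
  live L2: {a,f}→{a,f}
  live L3: {a,f}→{a,f}
  live L4: ∅→∅
  live L5: {a,f}→{a,f}
  live L6: ∅→∅
  live L7: {f}→∅
  live L8: {a}→∅

Interference:
  a↔{e,f,j,k}
  e↔{a,f}
  f↔{a,e,j,k}
  i↔∅
  j↔{a,f}
  k↔{a,f}

Chromatic number:
  clique {a,e,f} ⇒ need ≥ 3
  3-colouring: R0={a,i}  R1={f}  R2={e,j,k}
  χ = 3

Answer: 3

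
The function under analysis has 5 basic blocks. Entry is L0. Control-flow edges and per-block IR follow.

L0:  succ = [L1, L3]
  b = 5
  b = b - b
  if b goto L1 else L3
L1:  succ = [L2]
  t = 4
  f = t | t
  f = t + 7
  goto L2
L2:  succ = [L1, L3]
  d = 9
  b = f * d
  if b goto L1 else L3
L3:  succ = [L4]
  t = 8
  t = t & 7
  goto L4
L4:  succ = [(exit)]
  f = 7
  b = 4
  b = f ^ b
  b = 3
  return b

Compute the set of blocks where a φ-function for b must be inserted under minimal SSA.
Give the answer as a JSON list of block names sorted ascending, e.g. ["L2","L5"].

Answer: ["L1", "L3"]

Working:
idom tree: L1←L0 L2←L1 L3←L0 L4←L3
Dom∩ at merges:
  L1: preds {L0,L2}: {L0} ∩ {L0,L1,L2} = {L0}; idom=L0
  L3: preds {L0,L2}: {L0} ∩ {L0,L1,L2} = {L0}; idom=L0

Frontier:
  join L1 pred L0: · stop@L0
  join L1 pred L2: L2→L1 stop@L0
  join L3 pred L0: · stop@L0
  join L3 pred L2: L2→L1 stop@L0
  L0 → ∅
  L1 → {L1,L3}
  L2 → {L1,L3}
  L3 → ∅
  L4 → ∅

φ for b: defs {L0,L2,L4}
  DF⁺ = {L1,L3}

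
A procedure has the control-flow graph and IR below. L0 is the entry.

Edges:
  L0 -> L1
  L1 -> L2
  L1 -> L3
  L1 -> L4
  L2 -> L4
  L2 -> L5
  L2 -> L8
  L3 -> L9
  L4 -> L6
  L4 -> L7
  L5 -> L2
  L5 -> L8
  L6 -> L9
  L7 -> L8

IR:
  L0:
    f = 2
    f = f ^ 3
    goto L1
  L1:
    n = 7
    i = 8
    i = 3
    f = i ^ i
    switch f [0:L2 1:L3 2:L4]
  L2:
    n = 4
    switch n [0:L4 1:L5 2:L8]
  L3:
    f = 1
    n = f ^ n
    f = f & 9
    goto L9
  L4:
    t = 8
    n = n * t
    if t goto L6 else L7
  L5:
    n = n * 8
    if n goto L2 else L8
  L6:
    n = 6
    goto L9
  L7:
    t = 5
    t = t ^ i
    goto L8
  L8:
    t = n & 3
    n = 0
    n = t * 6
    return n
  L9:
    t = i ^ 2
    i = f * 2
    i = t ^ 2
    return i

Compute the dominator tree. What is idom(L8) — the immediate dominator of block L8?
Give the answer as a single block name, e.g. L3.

Answer: L1

Derivation:
idom tree: L1←L0 L2←L1 L3←L1 L4←L1 L5←L2 L6←L4 L7←L4 L8←L1 L9←L1
Dom at joins:
  L2: preds {L1,L5}: {L0,L1} ∩ {L0,L1,L2,L5} = {L0,L1}; idom=L1
  L4: preds {L1,L2}: {L0,L1} ∩ {L0,L1,L2} = {L0,L1}; idom=L1
  L8: preds {L2,L5,L7}: {L0,L1,L2} ∩ {L0,L1,L2,L5} ∩ {L0,L1,L4,L7} = {L0,L1}; idom=L1
  L9: preds {L3,L6}: {L0,L1,L3} ∩ {L0,L1,L4,L6} = {L0,L1}; idom=L1

idom(L8) = L1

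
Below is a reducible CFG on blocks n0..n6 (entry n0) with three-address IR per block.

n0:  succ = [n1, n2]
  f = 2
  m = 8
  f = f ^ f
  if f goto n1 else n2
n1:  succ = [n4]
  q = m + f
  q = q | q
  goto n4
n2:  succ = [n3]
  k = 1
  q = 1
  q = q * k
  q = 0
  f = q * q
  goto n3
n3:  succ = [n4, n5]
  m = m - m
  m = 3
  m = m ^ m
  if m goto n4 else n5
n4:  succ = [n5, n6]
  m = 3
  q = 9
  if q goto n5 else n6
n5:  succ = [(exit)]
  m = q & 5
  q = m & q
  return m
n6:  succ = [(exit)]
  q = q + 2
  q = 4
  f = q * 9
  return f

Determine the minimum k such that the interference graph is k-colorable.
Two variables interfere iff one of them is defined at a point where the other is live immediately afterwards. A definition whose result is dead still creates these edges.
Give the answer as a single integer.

Answer: 3

Working:
Per-block:
  n0: def={f,m} ue=∅
  n1: def={q} ue={f,m}
  n2: def={f,k,q} ue=∅
  n3: def={m} ue={m}
  n4: def={m,q} ue=∅
  n5: def={m,q} ue={q}
  n6: def={f,q} ue={q}

Liveness:
  n0 li=∅ lo={f,m}
  n1 li={f,m} lo=∅
  n2 li={m} lo={m,q}
  n3 li={m,q} lo={q}
  n4 li=∅ lo={q}
  n5 li={q} lo=∅
  n6 li={q} lo=∅

Interference:
  f — {m,q}
  k — {m,q}
  m — {f,k,q}
  q — {f,k,m}

Colouring:
  {f,m,q} pairwise interfere (3-clique) ⇒ χ ≥ 3
  assign f→R2 k→R2 m→R0 q→R1 — no edge inside a register ⇒ χ ≤ 3
  χ = 3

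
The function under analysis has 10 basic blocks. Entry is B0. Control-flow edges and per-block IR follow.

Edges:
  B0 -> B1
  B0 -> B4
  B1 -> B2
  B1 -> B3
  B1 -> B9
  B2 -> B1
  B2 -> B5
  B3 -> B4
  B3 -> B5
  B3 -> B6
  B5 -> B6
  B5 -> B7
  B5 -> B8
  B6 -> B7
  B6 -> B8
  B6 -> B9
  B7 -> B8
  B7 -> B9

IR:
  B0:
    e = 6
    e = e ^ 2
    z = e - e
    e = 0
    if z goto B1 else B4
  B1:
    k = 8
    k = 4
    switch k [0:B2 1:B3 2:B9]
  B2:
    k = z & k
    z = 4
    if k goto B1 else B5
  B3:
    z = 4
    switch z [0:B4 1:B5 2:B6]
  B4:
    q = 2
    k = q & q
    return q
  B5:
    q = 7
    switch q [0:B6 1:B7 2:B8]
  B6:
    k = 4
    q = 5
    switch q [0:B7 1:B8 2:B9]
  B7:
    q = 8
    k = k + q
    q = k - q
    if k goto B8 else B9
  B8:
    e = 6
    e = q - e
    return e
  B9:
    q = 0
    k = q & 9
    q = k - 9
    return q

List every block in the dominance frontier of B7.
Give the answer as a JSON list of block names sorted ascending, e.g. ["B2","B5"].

idom tree: B1←B0 B2←B1 B3←B1 B4←B0 B5←B1 B6←B1 B7←B1 B8←B1 B9←B1
Join-block Dom:
  B1: preds {B0,B2}: {B0} ∩ {B0,B1,B2} = {B0}; idom=B0
  B4: preds {B0,B3}: {B0} ∩ {B0,B1,B3} = {B0}; idom=B0
  B5: preds {B2,B3}: {B0,B1,B2} ∩ {B0,B1,B3} = {B0,B1}; idom=B1
  B6: preds {B3,B5}: {B0,B1,B3} ∩ {B0,B1,B5} = {B0,B1}; idom=B1
  B7: preds {B5,B6}: {B0,B1,B5} ∩ {B0,B1,B6} = {B0,B1}; idom=B1
  B8: preds {B5,B6,B7}: {B0,B1,B5} ∩ {B0,B1,B6} ∩ {B0,B1,B7} = {B0,B1}; idom=B1
  B9: preds {B1,B6,B7}: {B0,B1} ∩ {B0,B1,B6} ∩ {B0,B1,B7} = {B0,B1}; idom=B1

DF derivation:
  B1←B0: walk · to B0
  B1←B2: walk B2→B1 to B0
  B4←B0: walk · to B0
  B4←B3: walk B3→B1 to B0
  B5←B2: walk B2 to B1
  B5←B3: walk B3 to B1
  B6←B3: walk B3 to B1
  B6←B5: walk B5 to B1
  B7←B5: walk B5 to B1
  B7←B6: walk B6 to B1
  B8←B5: walk B5 to B1
  B8←B6: walk B6 to B1
  B8←B7: walk B7 to B1
  B9←B1: walk · to B1
  B9←B6: walk B6 to B1
  B9←B7: walk B7 to B1
  B0 → ∅
  B1 → {B1,B4}
  B2 → {B1,B5}
  B3 → {B4,B5,B6}
  B4 → ∅
  B5 → {B6,B7,B8}
  B6 → {B7,B8,B9}
  B7 → {B8,B9}
  B8 → ∅
  B9 → ∅

DF(B7) = ["B8", "B9"]

Answer: ["B8", "B9"]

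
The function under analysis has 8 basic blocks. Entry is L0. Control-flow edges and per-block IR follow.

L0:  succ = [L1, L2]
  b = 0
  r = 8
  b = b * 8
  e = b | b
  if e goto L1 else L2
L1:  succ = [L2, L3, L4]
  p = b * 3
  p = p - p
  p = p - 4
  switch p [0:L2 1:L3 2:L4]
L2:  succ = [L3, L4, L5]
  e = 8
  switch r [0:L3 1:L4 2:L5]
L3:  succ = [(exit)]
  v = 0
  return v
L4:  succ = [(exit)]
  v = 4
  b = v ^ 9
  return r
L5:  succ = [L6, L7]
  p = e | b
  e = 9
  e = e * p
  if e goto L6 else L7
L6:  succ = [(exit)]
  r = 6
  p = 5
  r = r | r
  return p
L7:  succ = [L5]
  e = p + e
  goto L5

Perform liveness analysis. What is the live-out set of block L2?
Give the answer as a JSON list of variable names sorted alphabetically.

Per-block:
  L0 def {b,e,r} use ∅
  L1 def {p} use {b}
  L2 def {e} use {r}
  L3 def {v} use ∅
  L4 def {b,v} use {r}
  L5 def {e,p} use {b,e}
  L6 def {p,r} use ∅
  L7 def {e} use {e,p}

Live sets:
  L0 li=∅ lo={b,r}
  L1 li={b,r} lo={b,r}
  L2 li={b,r} lo={b,e,r}
  L3 li=∅ lo=∅
  L4 li={r} lo=∅
  L5 li={b,e} lo={b,e,p}
  L6 li=∅ lo=∅
  L7 li={b,e,p} lo={b,e}

live-out(L2) = ["b", "e", "r"]

Answer: ["b", "e", "r"]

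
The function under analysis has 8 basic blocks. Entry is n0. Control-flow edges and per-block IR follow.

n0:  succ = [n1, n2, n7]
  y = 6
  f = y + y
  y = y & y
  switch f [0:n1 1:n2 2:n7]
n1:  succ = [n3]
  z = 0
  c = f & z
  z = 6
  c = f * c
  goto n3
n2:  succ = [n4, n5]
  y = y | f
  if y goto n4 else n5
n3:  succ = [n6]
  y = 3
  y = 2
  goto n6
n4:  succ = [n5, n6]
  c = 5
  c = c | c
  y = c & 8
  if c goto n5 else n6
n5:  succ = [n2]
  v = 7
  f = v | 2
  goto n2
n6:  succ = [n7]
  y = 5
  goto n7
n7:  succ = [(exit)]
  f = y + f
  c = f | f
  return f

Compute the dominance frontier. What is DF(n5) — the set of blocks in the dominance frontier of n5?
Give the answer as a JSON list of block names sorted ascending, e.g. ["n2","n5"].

idom tree: n1←n0 n2←n0 n3←n1 n4←n2 n5←n2 n6←n0 n7←n0
Join-block Dom:
  n2: preds {n0,n5}: {n0} ∩ {n0,n2,n5} = {n0}; idom=n0
  n5: preds {n2,n4}: {n0,n2} ∩ {n0,n2,n4} = {n0,n2}; idom=n2
  n6: preds {n3,n4}: {n0,n1,n3} ∩ {n0,n2,n4} = {n0}; idom=n0
  n7: preds {n0,n6}: {n0} ∩ {n0,n6} = {n0}; idom=n0

Frontier:
  join n2 pred n0: · stop@n0
  join n2 pred n5: n5→n2 stop@n0
  join n5 pred n2: · stop@n2
  join n5 pred n4: n4 stop@n2
  join n6 pred n3: n3→n1 stop@n0
  join n6 pred n4: n4→n2 stop@n0
  join n7 pred n0: · stop@n0
  join n7 pred n6: n6 stop@n0
  n0: DF=∅
  n1: DF={n6}
  n2: DF={n2,n6}
  n3: DF={n6}
  n4: DF={n5,n6}
  n5: DF={n2}
  n6: DF={n7}
  n7: DF=∅

DF(n5) = ["n2"]

Answer: ["n2"]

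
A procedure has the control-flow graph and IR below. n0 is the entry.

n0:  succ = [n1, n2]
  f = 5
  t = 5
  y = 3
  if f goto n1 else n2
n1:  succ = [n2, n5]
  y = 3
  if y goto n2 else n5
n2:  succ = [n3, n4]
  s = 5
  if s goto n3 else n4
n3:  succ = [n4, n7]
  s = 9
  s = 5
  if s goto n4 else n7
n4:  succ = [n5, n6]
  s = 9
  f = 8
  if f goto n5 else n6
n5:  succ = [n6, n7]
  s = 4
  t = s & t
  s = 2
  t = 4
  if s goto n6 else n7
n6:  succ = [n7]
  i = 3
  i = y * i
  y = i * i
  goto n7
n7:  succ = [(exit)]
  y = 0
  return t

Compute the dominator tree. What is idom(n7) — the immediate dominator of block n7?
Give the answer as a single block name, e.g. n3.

idom tree: n1←n0 n2←n0 n3←n2 n4←n2 n5←n0 n6←n0 n7←n0
Join-block Dom:
  n2: preds {n0,n1}: {n0} ∩ {n0,n1} = {n0}; idom=n0
  n4: preds {n2,n3}: {n0,n2} ∩ {n0,n2,n3} = {n0,n2}; idom=n2
  n5: preds {n1,n4}: {n0,n1} ∩ {n0,n2,n4} = {n0}; idom=n0
  n6: preds {n4,n5}: {n0,n2,n4} ∩ {n0,n5} = {n0}; idom=n0
  n7: preds {n3,n5,n6}: {n0,n2,n3} ∩ {n0,n5} ∩ {n0,n6} = {n0}; idom=n0

idom(n7) = n0

Answer: n0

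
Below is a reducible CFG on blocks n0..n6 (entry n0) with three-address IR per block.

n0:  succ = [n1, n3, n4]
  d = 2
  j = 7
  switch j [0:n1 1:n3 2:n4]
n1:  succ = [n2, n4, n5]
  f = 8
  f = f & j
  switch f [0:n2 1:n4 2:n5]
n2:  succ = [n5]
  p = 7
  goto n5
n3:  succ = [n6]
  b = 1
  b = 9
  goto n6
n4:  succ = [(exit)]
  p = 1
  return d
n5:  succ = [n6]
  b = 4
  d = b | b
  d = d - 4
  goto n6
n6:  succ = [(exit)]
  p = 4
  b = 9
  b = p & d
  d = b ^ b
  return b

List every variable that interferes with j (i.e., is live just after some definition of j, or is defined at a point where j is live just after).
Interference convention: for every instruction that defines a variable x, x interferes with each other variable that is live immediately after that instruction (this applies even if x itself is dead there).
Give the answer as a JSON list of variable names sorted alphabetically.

Answer: ["d", "f"]

Analysis:
Per-block:
  n0 def {d,j} use ∅
  n1 def {f} use {j}
  n2 def {p} use ∅
  n3 def {b} use ∅
  n4 def {p} use {d}
  n5 def {b,d} use ∅
  n6 def {b,d,p} use {d}

Backward fixpoint:
  live n0: ∅→{d,j}
  live n1: {d,j}→{d}
  live n2: ∅→∅
  live n3: {d}→{d}
  live n4: {d}→∅
  live n5: ∅→{d}
  live n6: {d}→∅

Interfere edges:
  b: {d,p}
  d: {b,f,j,p}
  f: {d,j}
  j: {d,f}
  p: {b,d}

N(j) = ["d", "f"]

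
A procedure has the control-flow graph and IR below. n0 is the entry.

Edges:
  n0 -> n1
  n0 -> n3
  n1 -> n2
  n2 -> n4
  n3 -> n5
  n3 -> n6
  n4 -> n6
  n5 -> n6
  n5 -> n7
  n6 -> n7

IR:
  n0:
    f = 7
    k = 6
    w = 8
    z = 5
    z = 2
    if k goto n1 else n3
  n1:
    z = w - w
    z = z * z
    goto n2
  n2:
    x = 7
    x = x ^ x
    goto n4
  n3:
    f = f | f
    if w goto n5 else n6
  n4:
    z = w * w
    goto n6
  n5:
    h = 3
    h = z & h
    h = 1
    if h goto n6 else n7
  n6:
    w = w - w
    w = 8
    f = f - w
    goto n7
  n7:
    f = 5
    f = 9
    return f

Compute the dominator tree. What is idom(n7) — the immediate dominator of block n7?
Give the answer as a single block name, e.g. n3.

Answer: n0

Working:
idom tree: n1←n0 n2←n1 n3←n0 n4←n2 n5←n3 n6←n0 n7←n0
Join-block Dom:
  n6: preds {n3,n4,n5}: {n0,n3} ∩ {n0,n1,n2,n4} ∩ {n0,n3,n5} = {n0}; idom=n0
  n7: preds {n5,n6}: {n0,n3,n5} ∩ {n0,n6} = {n0}; idom=n0

idom(n7) = n0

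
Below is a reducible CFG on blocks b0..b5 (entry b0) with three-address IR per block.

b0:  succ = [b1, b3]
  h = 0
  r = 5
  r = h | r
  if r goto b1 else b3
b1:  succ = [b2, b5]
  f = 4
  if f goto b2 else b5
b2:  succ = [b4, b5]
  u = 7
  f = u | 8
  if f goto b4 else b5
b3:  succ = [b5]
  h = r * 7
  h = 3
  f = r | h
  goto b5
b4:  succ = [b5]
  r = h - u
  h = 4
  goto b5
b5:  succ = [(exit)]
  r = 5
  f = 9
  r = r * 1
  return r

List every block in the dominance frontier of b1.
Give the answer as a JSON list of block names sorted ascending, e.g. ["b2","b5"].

Answer: ["b5"]

Analysis:
idom tree: b1←b0 b2←b1 b3←b0 b4←b2 b5←b0
Dom∩ at merges:
  b5: preds {b1,b2,b3,b4}: {b0,b1} ∩ {b0,b1,b2} ∩ {b0,b3} ∩ {b0,b1,b2,b4} = {b0}; idom=b0

DF walk-up:
  b5←b1: walk b1 to b0
  b5←b2: walk b2→b1 to b0
  b5←b3: walk b3 to b0
  b5←b4: walk b4→b2→b1 to b0
  b0: DF=∅
  b1: DF={b5}
  b2: DF={b5}
  b3: DF={b5}
  b4: DF={b5}
  b5: DF=∅

DF(b1) = ["b5"]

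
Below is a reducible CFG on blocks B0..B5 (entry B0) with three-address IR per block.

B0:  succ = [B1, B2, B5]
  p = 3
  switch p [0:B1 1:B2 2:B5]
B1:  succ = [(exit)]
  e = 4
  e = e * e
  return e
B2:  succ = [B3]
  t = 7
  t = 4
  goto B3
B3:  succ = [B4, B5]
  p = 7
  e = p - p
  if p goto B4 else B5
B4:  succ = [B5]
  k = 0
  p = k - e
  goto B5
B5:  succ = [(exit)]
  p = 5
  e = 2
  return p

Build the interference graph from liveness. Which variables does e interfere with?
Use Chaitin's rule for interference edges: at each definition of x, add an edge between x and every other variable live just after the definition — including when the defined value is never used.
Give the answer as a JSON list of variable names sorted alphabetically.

Block summaries:
  B0: {p} / ∅
  B1: {e} / ∅
  B2: {t} / ∅
  B3: {e,p} / ∅
  B4: {k,p} / {e}
  B5: {e,p} / ∅

Live sets:
  B0 li=∅ lo=∅
  B1 li=∅ lo=∅
  B2 li=∅ lo=∅
  B3 li=∅ lo={e}
  B4 li={e} lo=∅
  B5 li=∅ lo=∅

Interference:
  e↔{k,p}
  k↔{e}
  p↔{e}
  t↔∅

N(e) = ["k", "p"]

Answer: ["k", "p"]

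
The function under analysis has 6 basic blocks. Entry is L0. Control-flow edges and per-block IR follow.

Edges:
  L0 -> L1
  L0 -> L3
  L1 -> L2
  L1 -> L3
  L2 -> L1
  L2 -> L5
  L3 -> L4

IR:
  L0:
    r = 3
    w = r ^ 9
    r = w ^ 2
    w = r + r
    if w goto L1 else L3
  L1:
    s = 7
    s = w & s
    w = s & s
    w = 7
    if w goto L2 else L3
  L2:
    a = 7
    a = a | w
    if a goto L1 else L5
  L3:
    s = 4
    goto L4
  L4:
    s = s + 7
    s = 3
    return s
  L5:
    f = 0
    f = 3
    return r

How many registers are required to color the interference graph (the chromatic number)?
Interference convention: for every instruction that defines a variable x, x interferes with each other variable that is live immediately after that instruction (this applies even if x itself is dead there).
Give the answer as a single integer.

Answer: 3

Working:
Block summaries:
  L0: {r,w} / ∅
  L1: {s,w} / {w}
  L2: {a} / {w}
  L3: {s} / ∅
  L4: {s} / {s}
  L5: {f} / {r}

Liveness:
  live L0: ∅→{r,w}
  live L1: {r,w}→{r,w}
  live L2: {r,w}→{r,w}
  live L3: ∅→{s}
  live L4: {s}→∅
  live L5: {r}→∅

Conflict graph:
  a: {r,w}
  f: {r}
  r: {a,f,s,w}
  s: {r,w}
  w: {a,r,s}

Colouring:
  clique {a,r,w} ⇒ need ≥ 3
  3-colouring: c0={r}  c1={f,w}  c2={a,s}
  χ = 3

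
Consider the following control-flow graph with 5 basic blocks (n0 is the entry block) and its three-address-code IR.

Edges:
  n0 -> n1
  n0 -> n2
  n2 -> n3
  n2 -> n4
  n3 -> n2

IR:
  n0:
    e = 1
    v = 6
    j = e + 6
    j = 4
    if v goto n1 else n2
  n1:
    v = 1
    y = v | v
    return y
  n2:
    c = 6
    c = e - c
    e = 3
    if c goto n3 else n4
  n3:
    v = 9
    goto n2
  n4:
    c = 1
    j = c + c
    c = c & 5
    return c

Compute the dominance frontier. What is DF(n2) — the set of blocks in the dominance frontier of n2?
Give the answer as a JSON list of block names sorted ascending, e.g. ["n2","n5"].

idom tree: n1←n0 n2←n0 n3←n2 n4←n2
Join-block Dom:
  n2: preds {n0,n3}: {n0} ∩ {n0,n2,n3} = {n0}; idom=n0

DF walk-up:
  join n2 pred n0: · stop@n0
  join n2 pred n3: n3→n2 stop@n0
  n0: DF=∅
  n1: DF=∅
  n2: DF={n2}
  n3: DF={n2}
  n4: DF=∅

DF(n2) = ["n2"]

Answer: ["n2"]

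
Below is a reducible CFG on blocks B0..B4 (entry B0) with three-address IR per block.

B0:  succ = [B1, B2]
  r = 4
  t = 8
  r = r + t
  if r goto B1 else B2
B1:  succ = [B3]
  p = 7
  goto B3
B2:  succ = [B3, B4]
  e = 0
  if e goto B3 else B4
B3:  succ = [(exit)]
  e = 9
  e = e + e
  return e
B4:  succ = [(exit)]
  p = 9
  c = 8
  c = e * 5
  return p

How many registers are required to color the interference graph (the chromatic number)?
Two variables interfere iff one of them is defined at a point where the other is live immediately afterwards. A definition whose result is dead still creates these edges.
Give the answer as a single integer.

def/use:
  B0: def={r,t} ue=∅
  B1: def={p} ue=∅
  B2: def={e} ue=∅
  B3: def={e} ue=∅
  B4: def={c,p} ue={e}

Live sets:
  B0 li=∅ lo=∅
  B1 li=∅ lo=∅
  B2 li=∅ lo={e}
  B3 li=∅ lo=∅
  B4 li={e} lo=∅

Interference:
  c↔{e,p}
  e↔{c,p}
  p↔{c,e}
  r↔{t}
  t↔{r}

Colouring:
  lower bound: {c,e,p} mutually conflict ⇒ χ ≥ 3
  assign c→c0 e→c1 p→c2 r→c0 t→c1 — no edge inside a register ⇒ χ ≤ 3
  χ = 3

Answer: 3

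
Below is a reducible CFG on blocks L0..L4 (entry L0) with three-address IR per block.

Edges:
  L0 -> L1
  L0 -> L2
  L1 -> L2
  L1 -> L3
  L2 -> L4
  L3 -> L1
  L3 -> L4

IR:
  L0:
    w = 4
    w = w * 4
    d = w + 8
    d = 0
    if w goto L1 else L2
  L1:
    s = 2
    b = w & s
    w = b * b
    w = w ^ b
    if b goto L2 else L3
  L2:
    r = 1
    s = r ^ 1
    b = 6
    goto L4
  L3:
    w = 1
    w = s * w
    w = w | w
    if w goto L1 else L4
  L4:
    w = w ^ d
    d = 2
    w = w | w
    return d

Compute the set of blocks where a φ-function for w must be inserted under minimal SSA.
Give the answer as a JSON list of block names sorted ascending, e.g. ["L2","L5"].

idom tree: L1←L0 L2←L0 L3←L1 L4←L0
Dom at joins:
  L1: preds {L0,L3}: {L0} ∩ {L0,L1,L3} = {L0}; idom=L0
  L2: preds {L0,L1}: {L0} ∩ {L0,L1} = {L0}; idom=L0
  L4: preds {L2,L3}: {L0,L2} ∩ {L0,L1,L3} = {L0}; idom=L0

DF walk-up:
  L1←L0: walk · to L0
  L1←L3: walk L3→L1 to L0
  L2←L0: walk · to L0
  L2←L1: walk L1 to L0
  L4←L2: walk L2 to L0
  L4←L3: walk L3→L1 to L0
  L0: DF=∅
  L1: DF={L1,L2,L4}
  L2: DF={L4}
  L3: DF={L1,L4}
  L4: DF=∅

φ for w: defs {L0,L1,L3,L4}
  DF⁺ = {L1,L2,L4}

Answer: ["L1", "L2", "L4"]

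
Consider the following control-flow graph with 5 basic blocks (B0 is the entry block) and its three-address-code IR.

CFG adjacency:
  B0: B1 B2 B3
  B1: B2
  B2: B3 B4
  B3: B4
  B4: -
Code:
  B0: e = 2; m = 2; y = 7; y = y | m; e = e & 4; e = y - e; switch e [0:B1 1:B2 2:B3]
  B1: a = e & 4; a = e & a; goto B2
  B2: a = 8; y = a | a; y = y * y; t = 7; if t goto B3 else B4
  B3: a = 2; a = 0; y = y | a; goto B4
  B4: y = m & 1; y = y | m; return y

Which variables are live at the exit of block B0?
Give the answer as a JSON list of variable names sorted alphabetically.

Per-block:
  B0 def {e,m,y} use ∅
  B1 def {a} use {e}
  B2 def {a,t,y} use ∅
  B3 def {a,y} use {y}
  B4 def {y} use {m}

Liveness:
  B0: in=∅ out={e,m,y}
  B1: in={e,m} out={m}
  B2: in={m} out={m,y}
  B3: in={m,y} out={m}
  B4: in={m} out=∅

live-out(B0) = ["e", "m", "y"]

Answer: ["e", "m", "y"]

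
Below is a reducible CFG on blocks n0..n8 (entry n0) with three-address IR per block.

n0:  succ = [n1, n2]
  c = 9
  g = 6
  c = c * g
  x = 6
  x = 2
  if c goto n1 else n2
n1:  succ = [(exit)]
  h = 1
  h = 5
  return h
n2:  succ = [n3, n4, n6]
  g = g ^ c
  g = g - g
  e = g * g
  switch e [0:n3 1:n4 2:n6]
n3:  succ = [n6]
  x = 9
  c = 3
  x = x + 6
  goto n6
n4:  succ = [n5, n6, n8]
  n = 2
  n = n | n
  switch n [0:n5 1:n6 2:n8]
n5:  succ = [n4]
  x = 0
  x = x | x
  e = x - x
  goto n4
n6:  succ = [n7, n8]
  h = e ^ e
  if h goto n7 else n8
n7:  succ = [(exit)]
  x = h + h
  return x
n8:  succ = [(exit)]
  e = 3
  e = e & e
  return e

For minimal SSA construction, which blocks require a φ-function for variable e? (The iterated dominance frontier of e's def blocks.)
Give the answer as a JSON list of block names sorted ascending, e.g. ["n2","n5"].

idom tree: n1←n0 n2←n0 n3←n2 n4←n2 n5←n4 n6←n2 n7←n6 n8←n2
Join-block Dom:
  n4: preds {n2,n5}: {n0,n2} ∩ {n0,n2,n4,n5} = {n0,n2}; idom=n2
  n6: preds {n2,n3,n4}: {n0,n2} ∩ {n0,n2,n3} ∩ {n0,n2,n4} = {n0,n2}; idom=n2
  n8: preds {n4,n6}: {n0,n2,n4} ∩ {n0,n2,n6} = {n0,n2}; idom=n2

DF walk-up:
  join n4 pred n2: · stop@n2
  join n4 pred n5: n5→n4 stop@n2
  join n6 pred n2: · stop@n2
  join n6 pred n3: n3 stop@n2
  join n6 pred n4: n4 stop@n2
  join n8 pred n4: n4 stop@n2
  join n8 pred n6: n6 stop@n2
  n0 → ∅
  n1 → ∅
  n2 → ∅
  n3 → {n6}
  n4 → {n4,n6,n8}
  n5 → {n4}
  n6 → {n8}
  n7 → ∅
  n8 → ∅

φ for e: defs {n2,n5,n8}
  DF⁺ = {n4,n6,n8}

Answer: ["n4", "n6", "n8"]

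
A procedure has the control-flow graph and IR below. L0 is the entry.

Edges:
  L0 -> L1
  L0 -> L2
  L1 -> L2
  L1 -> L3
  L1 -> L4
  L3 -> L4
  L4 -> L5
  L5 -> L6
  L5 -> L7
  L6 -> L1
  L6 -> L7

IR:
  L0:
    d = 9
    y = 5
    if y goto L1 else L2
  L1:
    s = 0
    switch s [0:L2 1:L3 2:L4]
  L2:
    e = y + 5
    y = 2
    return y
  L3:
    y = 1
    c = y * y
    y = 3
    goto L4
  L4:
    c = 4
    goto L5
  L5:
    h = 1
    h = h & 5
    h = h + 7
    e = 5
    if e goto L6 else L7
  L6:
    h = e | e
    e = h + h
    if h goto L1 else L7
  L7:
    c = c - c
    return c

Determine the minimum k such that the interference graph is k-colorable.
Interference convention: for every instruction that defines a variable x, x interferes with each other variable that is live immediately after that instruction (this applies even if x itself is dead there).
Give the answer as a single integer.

def/use:
  L0: {d,y} / ∅
  L1: {s} / ∅
  L2: {e,y} / {y}
  L3: {c,y} / ∅
  L4: {c} / ∅
  L5: {e,h} / ∅
  L6: {e,h} / {e}
  L7: {c} / {c}

Liveness:
  L0 li=∅ lo={y}
  L1 li={y} lo={y}
  L2 li={y} lo=∅
  L3 li=∅ lo={y}
  L4 li={y} lo={c,y}
  L5 li={c,y} lo={c,e,y}
  L6 li={c,e,y} lo={c,y}
  L7 li={c} lo=∅

Interfere edges:
  c↔{e,h,y}
  d↔∅
  e↔{c,h,y}
  h↔{c,e,y}
  s↔{y}
  y↔{c,e,h,s}

Colouring:
  lower bound: {c,e,h,y} mutually conflict ⇒ χ ≥ 4
  assign c→c1 d→c0 e→c2 h→c3 s→c1 y→c0 — no edge inside a register ⇒ χ ≤ 4
  χ = 4

Answer: 4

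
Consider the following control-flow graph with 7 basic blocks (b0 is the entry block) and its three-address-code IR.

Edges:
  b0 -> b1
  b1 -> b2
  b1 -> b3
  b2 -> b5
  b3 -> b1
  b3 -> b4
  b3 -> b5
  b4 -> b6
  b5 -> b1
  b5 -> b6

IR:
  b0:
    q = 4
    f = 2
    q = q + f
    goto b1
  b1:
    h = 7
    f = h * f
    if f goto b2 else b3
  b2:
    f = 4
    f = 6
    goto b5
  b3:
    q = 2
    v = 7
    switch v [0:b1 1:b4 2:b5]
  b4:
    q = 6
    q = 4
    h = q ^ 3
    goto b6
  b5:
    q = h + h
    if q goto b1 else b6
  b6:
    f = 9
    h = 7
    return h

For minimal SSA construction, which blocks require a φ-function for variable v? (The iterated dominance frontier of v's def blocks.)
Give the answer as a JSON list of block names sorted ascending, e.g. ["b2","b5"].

Answer: ["b1", "b5", "b6"]

Analysis:
idom tree: b1←b0 b2←b1 b3←b1 b4←b3 b5←b1 b6←b1
Join-block Dom:
  b1: preds {b0,b3,b5}: {b0} ∩ {b0,b1,b3} ∩ {b0,b1,b5} = {b0}; idom=b0
  b5: preds {b2,b3}: {b0,b1,b2} ∩ {b0,b1,b3} = {b0,b1}; idom=b1
  b6: preds {b4,b5}: {b0,b1,b3,b4} ∩ {b0,b1,b5} = {b0,b1}; idom=b1

DF walk-up:
  join b1 pred b0: · stop@b0
  join b1 pred b3: b3→b1 stop@b0
  join b1 pred b5: b5→b1 stop@b0
  join b5 pred b2: b2 stop@b1
  join b5 pred b3: b3 stop@b1
  join b6 pred b4: b4→b3 stop@b1
  join b6 pred b5: b5 stop@b1
  b0: DF=∅
  b1: DF={b1}
  b2: DF={b5}
  b3: DF={b1,b5,b6}
  b4: DF={b6}
  b5: DF={b1,b6}
  b6: DF=∅

φ for v: defs {b3}
  DF⁺ = {b1,b5,b6}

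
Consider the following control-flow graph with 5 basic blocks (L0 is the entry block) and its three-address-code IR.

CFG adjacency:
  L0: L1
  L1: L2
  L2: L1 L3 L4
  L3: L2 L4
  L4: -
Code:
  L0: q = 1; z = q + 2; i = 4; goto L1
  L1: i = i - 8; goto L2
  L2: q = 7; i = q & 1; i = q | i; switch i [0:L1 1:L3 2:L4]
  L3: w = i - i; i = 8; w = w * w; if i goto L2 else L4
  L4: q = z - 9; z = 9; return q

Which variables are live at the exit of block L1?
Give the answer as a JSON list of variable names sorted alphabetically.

Answer: ["z"]

Working:
Block summaries:
  L0: def={i,q,z} ue=∅
  L1: def={i} ue={i}
  L2: def={i,q} ue=∅
  L3: def={i,w} ue={i}
  L4: def={q,z} ue={z}

Backward fixpoint:
  L0: in=∅ out={i,z}
  L1: in={i,z} out={z}
  L2: in={z} out={i,z}
  L3: in={i,z} out={z}
  L4: in={z} out=∅

live-out(L1) = ["z"]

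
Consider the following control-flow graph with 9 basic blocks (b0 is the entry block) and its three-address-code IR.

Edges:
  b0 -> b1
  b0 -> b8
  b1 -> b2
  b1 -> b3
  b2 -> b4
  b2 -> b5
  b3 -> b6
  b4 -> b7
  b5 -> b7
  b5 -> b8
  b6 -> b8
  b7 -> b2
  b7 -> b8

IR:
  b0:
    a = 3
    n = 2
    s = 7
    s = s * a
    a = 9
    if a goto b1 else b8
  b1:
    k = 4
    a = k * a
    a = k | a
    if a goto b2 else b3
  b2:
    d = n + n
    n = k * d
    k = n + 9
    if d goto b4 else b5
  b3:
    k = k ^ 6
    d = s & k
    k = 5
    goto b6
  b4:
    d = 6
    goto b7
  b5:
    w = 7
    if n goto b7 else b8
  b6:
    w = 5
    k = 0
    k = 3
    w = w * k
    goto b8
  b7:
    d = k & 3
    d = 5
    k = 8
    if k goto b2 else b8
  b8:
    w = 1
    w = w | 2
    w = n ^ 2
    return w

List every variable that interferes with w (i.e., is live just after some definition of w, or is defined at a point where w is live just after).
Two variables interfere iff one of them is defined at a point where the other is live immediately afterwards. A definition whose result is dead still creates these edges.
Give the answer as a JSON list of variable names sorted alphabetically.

def/use:
  b0: {a,n,s} / ∅
  b1: {a,k} / {a}
  b2: {d,k,n} / {k,n}
  b3: {d,k} / {k,s}
  b4: {d} / ∅
  b5: {w} / {n}
  b6: {k,w} / ∅
  b7: {d,k} / {k}
  b8: {w} / {n}

Live sets:
  b0: in=∅ out={a,n,s}
  b1: in={a,n,s} out={k,n,s}
  b2: in={k,n} out={k,n}
  b3: in={k,n,s} out={n}
  b4: in={k,n} out={k,n}
  b5: in={k,n} out={k,n}
  b6: in={n} out={n}
  b7: in={k,n} out={k,n}
  b8: in={n} out=∅

Conflict graph:
  a: {k,n,s}
  d: {k,n}
  k: {a,d,n,s,w}
  n: {a,d,k,s,w}
  s: {a,k,n}
  w: {k,n}

N(w) = ["k", "n"]

Answer: ["k", "n"]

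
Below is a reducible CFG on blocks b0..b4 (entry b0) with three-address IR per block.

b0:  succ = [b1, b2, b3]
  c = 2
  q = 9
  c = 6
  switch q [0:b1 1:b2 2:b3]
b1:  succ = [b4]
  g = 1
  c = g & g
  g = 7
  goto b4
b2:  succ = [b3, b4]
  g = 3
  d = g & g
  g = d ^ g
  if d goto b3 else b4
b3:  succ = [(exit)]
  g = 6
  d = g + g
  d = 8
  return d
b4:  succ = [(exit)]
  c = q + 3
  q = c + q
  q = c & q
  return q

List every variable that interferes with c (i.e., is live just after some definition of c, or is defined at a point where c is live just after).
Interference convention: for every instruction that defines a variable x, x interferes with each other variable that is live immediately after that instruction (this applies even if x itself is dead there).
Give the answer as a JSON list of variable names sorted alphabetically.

Per-block:
  b0: def={c,q} ue=∅
  b1: def={c,g} ue=∅
  b2: def={d,g} ue=∅
  b3: def={d,g} ue=∅
  b4: def={c,q} ue={q}

Liveness:
  b0: in=∅ out={q}
  b1: in={q} out={q}
  b2: in={q} out={q}
  b3: in=∅ out=∅
  b4: in={q} out=∅

Conflict graph:
  c↔{q}
  d↔{g,q}
  g↔{d,q}
  q↔{c,d,g}

N(c) = ["q"]

Answer: ["q"]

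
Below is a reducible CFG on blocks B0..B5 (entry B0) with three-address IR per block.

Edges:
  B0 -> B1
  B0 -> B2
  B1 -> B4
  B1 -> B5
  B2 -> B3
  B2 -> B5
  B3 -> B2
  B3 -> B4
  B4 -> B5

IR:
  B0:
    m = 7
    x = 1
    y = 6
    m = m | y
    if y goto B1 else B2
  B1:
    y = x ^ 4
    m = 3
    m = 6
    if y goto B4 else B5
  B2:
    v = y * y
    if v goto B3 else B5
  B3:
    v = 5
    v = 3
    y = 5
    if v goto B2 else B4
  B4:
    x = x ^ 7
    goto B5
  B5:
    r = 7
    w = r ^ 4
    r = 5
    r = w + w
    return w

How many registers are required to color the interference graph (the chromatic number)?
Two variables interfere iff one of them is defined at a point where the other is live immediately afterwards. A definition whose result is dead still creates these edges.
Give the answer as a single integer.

Answer: 3

Derivation:
Block summaries:
  B0: {m,x,y} / ∅
  B1: {m,y} / {x}
  B2: {v} / {y}
  B3: {v,y} / ∅
  B4: {x} / {x}
  B5: {r,w} / ∅

Live sets:
  B0 li=∅ lo={x,y}
  B1 li={x} lo={x}
  B2 li={x,y} lo={x}
  B3 li={x} lo={x,y}
  B4 li={x} lo=∅
  B5 li=∅ lo=∅

Interference:
  m: {x,y}
  r: {w}
  v: {x,y}
  w: {r}
  x: {m,v,y}
  y: {m,v,x}

Colouring:
  {m,x,y} pairwise interfere (3-clique) ⇒ χ ≥ 3
  assign m→c2 r→c0 v→c2 w→c1 x→c0 y→c1 — no edge inside a register ⇒ χ ≤ 3
  χ = 3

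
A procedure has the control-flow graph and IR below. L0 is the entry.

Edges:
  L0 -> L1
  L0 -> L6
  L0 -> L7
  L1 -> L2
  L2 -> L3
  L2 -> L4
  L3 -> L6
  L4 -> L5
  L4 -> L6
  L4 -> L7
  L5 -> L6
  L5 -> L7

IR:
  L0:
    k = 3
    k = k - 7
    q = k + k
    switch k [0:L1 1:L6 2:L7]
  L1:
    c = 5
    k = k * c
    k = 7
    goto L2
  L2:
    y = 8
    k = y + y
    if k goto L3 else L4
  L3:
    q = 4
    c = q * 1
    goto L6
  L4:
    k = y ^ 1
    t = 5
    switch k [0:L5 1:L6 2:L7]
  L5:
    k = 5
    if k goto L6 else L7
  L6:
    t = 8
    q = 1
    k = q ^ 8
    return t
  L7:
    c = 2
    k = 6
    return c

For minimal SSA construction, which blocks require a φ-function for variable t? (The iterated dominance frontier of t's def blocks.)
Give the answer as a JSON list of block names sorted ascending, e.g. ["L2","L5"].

Answer: ["L6", "L7"]

Working:
idom tree: L1←L0 L2←L1 L3←L2 L4←L2 L5←L4 L6←L0 L7←L0
Dom at joins:
  L6: preds {L0,L3,L4,L5}: {L0} ∩ {L0,L1,L2,L3} ∩ {L0,L1,L2,L4} ∩ {L0,L1,L2,L4,L5} = {L0}; idom=L0
  L7: preds {L0,L4,L5}: {L0} ∩ {L0,L1,L2,L4} ∩ {L0,L1,L2,L4,L5} = {L0}; idom=L0

DF derivation:
  join L6 pred L0: · stop@L0
  join L6 pred L3: L3→L2→L1 stop@L0
  join L6 pred L4: L4→L2→L1 stop@L0
  join L6 pred L5: L5→L4→L2→L1 stop@L0
  join L7 pred L0: · stop@L0
  join L7 pred L4: L4→L2→L1 stop@L0
  join L7 pred L5: L5→L4→L2→L1 stop@L0
  L0: DF=∅
  L1: DF={L6,L7}
  L2: DF={L6,L7}
  L3: DF={L6}
  L4: DF={L6,L7}
  L5: DF={L6,L7}
  L6: DF=∅
  L7: DF=∅

φ for t: defs {L4,L6}
  DF⁺ = {L6,L7}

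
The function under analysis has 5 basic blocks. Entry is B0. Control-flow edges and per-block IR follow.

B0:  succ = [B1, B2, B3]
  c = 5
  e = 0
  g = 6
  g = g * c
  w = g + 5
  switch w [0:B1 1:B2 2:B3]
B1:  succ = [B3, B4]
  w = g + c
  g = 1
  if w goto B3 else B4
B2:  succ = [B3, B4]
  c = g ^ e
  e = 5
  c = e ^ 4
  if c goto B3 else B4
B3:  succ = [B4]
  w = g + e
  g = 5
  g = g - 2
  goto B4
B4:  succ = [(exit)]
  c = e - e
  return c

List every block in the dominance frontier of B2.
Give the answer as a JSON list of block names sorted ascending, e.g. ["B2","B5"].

idom tree: B1←B0 B2←B0 B3←B0 B4←B0
Dom at joins:
  B3: preds {B0,B1,B2}: {B0} ∩ {B0,B1} ∩ {B0,B2} = {B0}; idom=B0
  B4: preds {B1,B2,B3}: {B0,B1} ∩ {B0,B2} ∩ {B0,B3} = {B0}; idom=B0

DF derivation:
  B3←B0: walk · to B0
  B3←B1: walk B1 to B0
  B3←B2: walk B2 to B0
  B4←B1: walk B1 to B0
  B4←B2: walk B2 to B0
  B4←B3: walk B3 to B0
  B0 → ∅
  B1 → {B3,B4}
  B2 → {B3,B4}
  B3 → {B4}
  B4 → ∅

DF(B2) = ["B3", "B4"]

Answer: ["B3", "B4"]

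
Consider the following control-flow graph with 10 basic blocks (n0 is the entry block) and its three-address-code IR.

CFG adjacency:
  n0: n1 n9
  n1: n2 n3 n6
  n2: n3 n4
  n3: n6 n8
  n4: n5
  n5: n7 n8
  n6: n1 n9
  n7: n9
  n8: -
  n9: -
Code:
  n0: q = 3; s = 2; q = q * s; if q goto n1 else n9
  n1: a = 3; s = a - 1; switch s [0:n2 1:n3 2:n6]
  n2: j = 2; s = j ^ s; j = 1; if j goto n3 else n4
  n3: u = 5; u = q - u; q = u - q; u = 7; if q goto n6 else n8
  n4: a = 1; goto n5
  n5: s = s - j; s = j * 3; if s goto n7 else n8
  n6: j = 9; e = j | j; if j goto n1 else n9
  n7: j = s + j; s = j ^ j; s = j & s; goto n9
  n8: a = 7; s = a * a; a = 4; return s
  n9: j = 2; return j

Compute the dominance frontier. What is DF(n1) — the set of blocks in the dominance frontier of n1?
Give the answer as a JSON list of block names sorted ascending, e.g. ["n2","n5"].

idom tree: n1←n0 n2←n1 n3←n1 n4←n2 n5←n4 n6←n1 n7←n5 n8←n1 n9←n0
Dom at joins:
  n1: preds {n0,n6}: {n0} ∩ {n0,n1,n6} = {n0}; idom=n0
  n3: preds {n1,n2}: {n0,n1} ∩ {n0,n1,n2} = {n0,n1}; idom=n1
  n6: preds {n1,n3}: {n0,n1} ∩ {n0,n1,n3} = {n0,n1}; idom=n1
  n8: preds {n3,n5}: {n0,n1,n3} ∩ {n0,n1,n2,n4,n5} = {n0,n1}; idom=n1
  n9: preds {n0,n6,n7}: {n0} ∩ {n0,n1,n6} ∩ {n0,n1,n2,n4,n5,n7} = {n0}; idom=n0

DF walk-up:
  n1←n0: walk · to n0
  n1←n6: walk n6→n1 to n0
  n3←n1: walk · to n1
  n3←n2: walk n2 to n1
  n6←n1: walk · to n1
  n6←n3: walk n3 to n1
  n8←n3: walk n3 to n1
  n8←n5: walk n5→n4→n2 to n1
  n9←n0: walk · to n0
  n9←n6: walk n6→n1 to n0
  n9←n7: walk n7→n5→n4→n2→n1 to n0
  n0 → ∅
  n1 → {n1,n9}
  n2 → {n3,n8,n9}
  n3 → {n6,n8}
  n4 → {n8,n9}
  n5 → {n8,n9}
  n6 → {n1,n9}
  n7 → {n9}
  n8 → ∅
  n9 → ∅

DF(n1) = ["n1", "n9"]

Answer: ["n1", "n9"]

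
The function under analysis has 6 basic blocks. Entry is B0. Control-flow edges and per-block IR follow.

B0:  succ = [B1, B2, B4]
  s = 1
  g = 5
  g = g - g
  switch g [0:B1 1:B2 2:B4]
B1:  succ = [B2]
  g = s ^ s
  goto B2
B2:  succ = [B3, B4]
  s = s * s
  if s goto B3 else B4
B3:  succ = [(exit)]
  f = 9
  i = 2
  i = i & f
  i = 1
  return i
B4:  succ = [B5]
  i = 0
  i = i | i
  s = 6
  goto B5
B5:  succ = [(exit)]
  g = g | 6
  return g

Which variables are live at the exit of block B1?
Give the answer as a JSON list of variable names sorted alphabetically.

Per-block:
  B0 def {g,s} use ∅
  B1 def {g} use {s}
  B2 def {s} use {s}
  B3 def {f,i} use ∅
  B4 def {i,s} use ∅
  B5 def {g} use {g}

Liveness:
  B0: in=∅ out={g,s}
  B1: in={s} out={g,s}
  B2: in={g,s} out={g}
  B3: in=∅ out=∅
  B4: in={g} out={g}
  B5: in={g} out=∅

live-out(B1) = ["g", "s"]

Answer: ["g", "s"]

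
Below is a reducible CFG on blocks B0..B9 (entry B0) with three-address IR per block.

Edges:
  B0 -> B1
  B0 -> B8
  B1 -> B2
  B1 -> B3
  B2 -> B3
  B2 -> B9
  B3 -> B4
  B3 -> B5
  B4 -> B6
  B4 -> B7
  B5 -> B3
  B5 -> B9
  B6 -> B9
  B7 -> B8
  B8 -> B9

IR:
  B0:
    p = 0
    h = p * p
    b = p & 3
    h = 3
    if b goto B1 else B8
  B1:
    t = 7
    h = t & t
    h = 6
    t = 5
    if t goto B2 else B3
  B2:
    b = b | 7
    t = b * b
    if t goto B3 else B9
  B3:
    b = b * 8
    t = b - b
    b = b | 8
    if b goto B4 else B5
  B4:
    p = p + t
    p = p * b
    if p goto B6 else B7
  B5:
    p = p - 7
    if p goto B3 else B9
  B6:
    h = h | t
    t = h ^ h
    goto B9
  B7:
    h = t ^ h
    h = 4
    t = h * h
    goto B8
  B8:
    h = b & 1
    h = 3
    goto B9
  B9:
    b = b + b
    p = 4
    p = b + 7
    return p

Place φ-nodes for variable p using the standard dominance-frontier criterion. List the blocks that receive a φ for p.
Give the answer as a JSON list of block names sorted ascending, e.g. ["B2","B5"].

Answer: ["B3", "B8", "B9"]

Analysis:
idom tree: B1←B0 B2←B1 B3←B1 B4←B3 B5←B3 B6←B4 B7←B4 B8←B0 B9←B0
Dom∩ at merges:
  B3: preds {B1,B2,B5}: {B0,B1} ∩ {B0,B1,B2} ∩ {B0,B1,B3,B5} = {B0,B1}; idom=B1
  B8: preds {B0,B7}: {B0} ∩ {B0,B1,B3,B4,B7} = {B0}; idom=B0
  B9: preds {B2,B5,B6,B8}: {B0,B1,B2} ∩ {B0,B1,B3,B5} ∩ {B0,B1,B3,B4,B6} ∩ {B0,B8} = {B0}; idom=B0

Frontier:
  B3←B1: walk · to B1
  B3←B2: walk B2 to B1
  B3←B5: walk B5→B3 to B1
  B8←B0: walk · to B0
  B8←B7: walk B7→B4→B3→B1 to B0
  B9←B2: walk B2→B1 to B0
  B9←B5: walk B5→B3→B1 to B0
  B9←B6: walk B6→B4→B3→B1 to B0
  B9←B8: walk B8 to B0
  B0 → ∅
  B1 → {B8,B9}
  B2 → {B3,B9}
  B3 → {B3,B8,B9}
  B4 → {B8,B9}
  B5 → {B3,B9}
  B6 → {B9}
  B7 → {B8}
  B8 → {B9}
  B9 → ∅

φ for p: defs {B0,B4,B5,B9}
  DF⁺ = {B3,B8,B9}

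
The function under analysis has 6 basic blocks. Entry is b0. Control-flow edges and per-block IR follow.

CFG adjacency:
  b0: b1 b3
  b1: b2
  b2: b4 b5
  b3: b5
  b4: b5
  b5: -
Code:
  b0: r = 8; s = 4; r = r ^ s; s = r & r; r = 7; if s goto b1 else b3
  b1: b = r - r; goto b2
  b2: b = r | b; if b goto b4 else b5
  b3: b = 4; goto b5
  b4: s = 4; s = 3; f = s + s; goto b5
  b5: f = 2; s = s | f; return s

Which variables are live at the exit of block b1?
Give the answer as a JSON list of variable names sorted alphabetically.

Block summaries:
  b0: def={r,s} ue=∅
  b1: def={b} ue={r}
  b2: def={b} ue={b,r}
  b3: def={b} ue=∅
  b4: def={f,s} ue=∅
  b5: def={f,s} ue={s}

Liveness:
  b0 li=∅ lo={r,s}
  b1 li={r,s} lo={b,r,s}
  b2 li={b,r,s} lo={s}
  b3 li={s} lo={s}
  b4 li=∅ lo={s}
  b5 li={s} lo=∅

live-out(b1) = ["b", "r", "s"]

Answer: ["b", "r", "s"]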